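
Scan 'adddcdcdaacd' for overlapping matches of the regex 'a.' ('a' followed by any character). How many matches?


Pattern: a. means 'a' followed by any character.
Scanning 'adddcdcdaacd' position-by-position:
  Pos 0: window 'ad' -> MATCH
  Pos 1: window 'dd' -> no
  Pos 2: window 'dd' -> no
  Pos 3: window 'dc' -> no
  Pos 4: window 'cd' -> no
  Pos 5: window 'dc' -> no
  Pos 6: window 'cd' -> no
  Pos 7: window 'da' -> no
  Pos 8: window 'aa' -> MATCH
  Pos 9: window 'ac' -> MATCH
  Pos 10: window 'cd' -> no
  Pos 11: window 'd' -> no
Total matches: 3

3


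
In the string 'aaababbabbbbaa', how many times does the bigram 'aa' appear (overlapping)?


Scanning 'aaababbabbbbaa' for bigram 'aa':
  Position 0: 'aa' -> MATCH
  Position 1: 'aa' -> MATCH
  Position 2: 'ab' -> no
  Position 3: 'ba' -> no
  Position 4: 'ab' -> no
  Position 5: 'bb' -> no
  Position 6: 'ba' -> no
  Position 7: 'ab' -> no
  Position 8: 'bb' -> no
  Position 9: 'bb' -> no
  Position 10: 'bb' -> no
  Position 11: 'ba' -> no
  Position 12: 'aa' -> MATCH
Total matches: 3

3


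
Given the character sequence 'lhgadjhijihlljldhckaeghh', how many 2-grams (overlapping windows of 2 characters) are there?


String 'lhgadjhijihlljldhckaeghh' has length L = 24.
Number of overlapping n-grams = L - n + 1
Substituting: 24 - 2 + 1 = 23

23


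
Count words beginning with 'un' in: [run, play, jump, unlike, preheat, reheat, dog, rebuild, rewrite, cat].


Checking each word for prefix 'un':
  'run' -> no (count: 0)
  'play' -> no (count: 0)
  'jump' -> no (count: 0)
  'unlike' -> YES, starts with 'un' (count: 1)
  'preheat' -> no (count: 1)
  'reheat' -> no (count: 1)
  'dog' -> no (count: 1)
  'rebuild' -> no (count: 1)
  'rewrite' -> no (count: 1)
  'cat' -> no (count: 1)
Total with prefix 'un': 1

1


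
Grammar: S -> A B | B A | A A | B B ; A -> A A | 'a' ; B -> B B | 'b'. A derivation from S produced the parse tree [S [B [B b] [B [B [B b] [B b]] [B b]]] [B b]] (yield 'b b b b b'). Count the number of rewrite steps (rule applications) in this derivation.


Every bracketed nonterminal node [X ...] in the tree is produced by exactly one rule application.
Reading the tree off as a leftmost derivation:
  Step 1: S  =>  B B   (applied S -> B B)
  Step 2: B B  =>  B B B   (applied B -> B B)
  Step 3: B B B  =>  b B B   (applied B -> b)
  Step 4: b B B  =>  b B B B   (applied B -> B B)
  Step 5: b B B B  =>  b B B B B   (applied B -> B B)
  Step 6: b B B B B  =>  b b B B B   (applied B -> b)
  Step 7: b b B B B  =>  b b b B B   (applied B -> b)
  Step 8: b b b B B  =>  b b b b B   (applied B -> b)
  Step 9: b b b b B  =>  b b b b b   (applied B -> b)
Final yield: b b b b b
Total rewrite steps: 9

9


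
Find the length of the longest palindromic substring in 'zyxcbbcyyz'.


Scanning 'zyxcbbcyyz' for palindromic substrings.
Substring at positions 3-6: 'cbbc'.
Check: reverse('cbbc') = 'cbbc' -> palindrome confirmed.
Neighbouring characters ('x' / 'y') break symmetry, so it cannot extend further.
No longer palindromic substring exists; longest length = 4

4


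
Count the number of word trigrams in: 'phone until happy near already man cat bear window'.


Word trigrams from [9] words:
  Trigram 1: (phone until happy)
  Trigram 2: (until happy near)
  Trigram 3: (happy near already)
  Trigram 4: (near already man)
  Trigram 5: (already man cat)
  Trigram 6: (man cat bear)
  Trigram 7: (cat bear window)
Total word trigrams: 9 - 2 = 7

7


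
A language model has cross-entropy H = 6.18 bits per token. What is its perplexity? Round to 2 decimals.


Perplexity formula: PP = 2^H
H = 6.18
PP = 2^6.18
Decompose: 2^6.18 = 2^6 * 2^0.18
2^6 = 64, 2^0.18 ~ 1.1328839
PP ~ 64 * 1.1328839 = 72.5045696
Rounded to 2 decimals: 72.50

72.50


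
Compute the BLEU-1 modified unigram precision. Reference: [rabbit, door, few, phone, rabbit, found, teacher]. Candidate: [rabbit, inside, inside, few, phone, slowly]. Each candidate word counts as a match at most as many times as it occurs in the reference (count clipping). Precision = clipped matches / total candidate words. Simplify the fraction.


Reference word counts: {'door': 1, 'few': 1, 'found': 1, 'phone': 1, 'rabbit': 2, 'teacher': 1}
Checking each candidate word (with clipping):
  'rabbit' -> in reference (ref count 2, used 1/2) -> match (matches: 1)
  'inside' -> not in reference -> no match (matches: 1)
  'inside' -> not in reference -> no match (matches: 1)
  'few' -> in reference (ref count 1, used 1/1) -> match (matches: 2)
  'phone' -> in reference (ref count 1, used 1/1) -> match (matches: 3)
  'slowly' -> not in reference -> no match (matches: 3)
Clipped matches: 3, Candidate length: 6
Precision = 3/6 = 1/2

1/2


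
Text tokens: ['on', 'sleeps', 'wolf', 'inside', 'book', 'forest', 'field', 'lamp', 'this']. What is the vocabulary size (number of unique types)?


Listing all tokens and tracking unique types:
  Token 1: 'on' -> NEW (unique so far: 1)
  Token 2: 'sleeps' -> NEW (unique so far: 2)
  Token 3: 'wolf' -> NEW (unique so far: 3)
  Token 4: 'inside' -> NEW (unique so far: 4)
  Token 5: 'book' -> NEW (unique so far: 5)
  Token 6: 'forest' -> NEW (unique so far: 6)
  Token 7: 'field' -> NEW (unique so far: 7)
  Token 8: 'lamp' -> NEW (unique so far: 8)
  Token 9: 'this' -> NEW (unique so far: 9)
Unique types: ('book', 'field', 'forest', 'inside', 'lamp', 'on', 'sleeps', 'this', 'wolf')
Vocabulary size: 9

9


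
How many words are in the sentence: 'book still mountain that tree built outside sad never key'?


Counting words by splitting on spaces:
  Word 1: 'book'
  Word 2: 'still'
  Word 3: 'mountain'
  Word 4: 'that'
  Word 5: 'tree'
  Word 6: 'built'
  Word 7: 'outside'
  Word 8: 'sad'
  Word 9: 'never'
  Word 10: 'key'
Total words: 10

10


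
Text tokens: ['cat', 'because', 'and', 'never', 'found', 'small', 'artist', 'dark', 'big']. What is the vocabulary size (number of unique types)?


Listing all tokens and tracking unique types:
  Token 1: 'cat' -> NEW (unique so far: 1)
  Token 2: 'because' -> NEW (unique so far: 2)
  Token 3: 'and' -> NEW (unique so far: 3)
  Token 4: 'never' -> NEW (unique so far: 4)
  Token 5: 'found' -> NEW (unique so far: 5)
  Token 6: 'small' -> NEW (unique so far: 6)
  Token 7: 'artist' -> NEW (unique so far: 7)
  Token 8: 'dark' -> NEW (unique so far: 8)
  Token 9: 'big' -> NEW (unique so far: 9)
Unique types: ('and', 'artist', 'because', 'big', 'cat', 'dark', 'found', 'never', 'small')
Vocabulary size: 9

9


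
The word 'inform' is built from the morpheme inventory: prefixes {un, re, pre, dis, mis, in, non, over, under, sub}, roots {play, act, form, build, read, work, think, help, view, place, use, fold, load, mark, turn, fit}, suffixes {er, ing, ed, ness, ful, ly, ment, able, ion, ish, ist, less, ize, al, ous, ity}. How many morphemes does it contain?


Segmenting 'inform' against the inventory:
  'in' -> prefix (morpheme 1)
  'form' -> root (morpheme 2)
Total morphemes: 2

2


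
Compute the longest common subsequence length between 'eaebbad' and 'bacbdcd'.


DP table for LCS of 'eaebbad' and 'bacbdcd':
       b  a  c  b  d  c  d
    0  0  0  0  0  0  0  0
  e 0  0  0  0  0  0  0  0
  a 0  0  1  1  1  1  1  1
  e 0  0  1  1  1  1  1  1
  b 0  1  1  1  2  2  2  2
  b 0  1  1  1  2  2  2  2
  a 0  1  2  2  2  2  2  2
  d 0  1  2  2  2  3  3  3
LCS: 'abd'
LCS length = 3

3


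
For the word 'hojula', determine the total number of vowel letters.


Scanning each character of 'hojula':
  Position 1: 'h' -> consonant (running count: 0)
  Position 2: 'o' -> vowel (running count: 1)
  Position 3: 'j' -> consonant (running count: 1)
  Position 4: 'u' -> vowel (running count: 2)
  Position 5: 'l' -> consonant (running count: 2)
  Position 6: 'a' -> vowel (running count: 3)
Total vowels: 3

3


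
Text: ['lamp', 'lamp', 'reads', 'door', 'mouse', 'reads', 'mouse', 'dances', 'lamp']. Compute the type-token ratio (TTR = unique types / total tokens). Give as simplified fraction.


Tokens: 9
Unique types: ('dances', 'door', 'lamp', 'mouse', 'reads') = 5
TTR = 5/9
Already in lowest terms.

5/9


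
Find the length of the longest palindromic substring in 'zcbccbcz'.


Scanning 'zcbccbcz' for palindromic substrings.
Substring at positions 0-7: 'zcbccbcz'.
Check: reverse('zcbccbcz') = 'zcbccbcz' -> palindrome confirmed.
No longer palindromic substring exists; longest length = 8

8


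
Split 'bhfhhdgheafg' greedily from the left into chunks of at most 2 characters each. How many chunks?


'bhfhhdgheafg' has 12 characters.
Chunking with max size 2:
  Chunk 1: 'bh' (positions 0-1)
  Chunk 2: 'fh' (positions 2-3)
  Chunk 3: 'hd' (positions 4-5)
  Chunk 4: 'gh' (positions 6-7)
  Chunk 5: 'ea' (positions 8-9)
  Chunk 6: 'fg' (positions 10-11)
Total chunks: ceil(12 / 2) = 6

6


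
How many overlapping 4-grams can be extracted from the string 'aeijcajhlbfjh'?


String 'aeijcajhlbfjh' has length L = 13.
Number of overlapping n-grams = L - n + 1
Substituting: 13 - 4 + 1 = 10

10


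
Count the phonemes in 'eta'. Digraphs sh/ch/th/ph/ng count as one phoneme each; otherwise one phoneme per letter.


Parsing 'eta' greedily, digraphs first:
  'e' -> vowel phoneme (phonemes so far: 1)
  't' -> consonant phoneme (phonemes so far: 2)
  'a' -> vowel phoneme (phonemes so far: 3)
Total phonemes: 3

3


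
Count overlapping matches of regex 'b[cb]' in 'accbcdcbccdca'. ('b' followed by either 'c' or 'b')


Pattern: b[cb] means 'b' followed by either 'c' or 'b'.
Scanning 'accbcdcbccdca' position-by-position:
  Pos 0: window 'ac' -> no
  Pos 1: window 'cc' -> no
  Pos 2: window 'cb' -> no
  Pos 3: window 'bc' -> MATCH
  Pos 4: window 'cd' -> no
  Pos 5: window 'dc' -> no
  Pos 6: window 'cb' -> no
  Pos 7: window 'bc' -> MATCH
  Pos 8: window 'cc' -> no
  Pos 9: window 'cd' -> no
  Pos 10: window 'dc' -> no
  Pos 11: window 'ca' -> no
  Pos 12: window 'a' -> no
Total matches: 2

2


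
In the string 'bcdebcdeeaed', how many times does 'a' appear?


Scanning 'bcdebcdeeaed' for 'a':
  Position 9: 'a' -> MATCH (count: 1)
Total occurrences of 'a': 1

1


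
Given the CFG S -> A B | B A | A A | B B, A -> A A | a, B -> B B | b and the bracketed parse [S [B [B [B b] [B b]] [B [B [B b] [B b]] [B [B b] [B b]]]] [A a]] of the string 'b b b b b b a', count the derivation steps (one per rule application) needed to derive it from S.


Every bracketed nonterminal node [X ...] in the tree is produced by exactly one rule application.
Reading the tree off as a leftmost derivation:
  Step 1: S  =>  B A   (applied S -> B A)
  Step 2: B A  =>  B B A   (applied B -> B B)
  Step 3: B B A  =>  B B B A   (applied B -> B B)
  Step 4: B B B A  =>  b B B A   (applied B -> b)
  Step 5: b B B A  =>  b b B A   (applied B -> b)
  Step 6: b b B A  =>  b b B B A   (applied B -> B B)
  Step 7: b b B B A  =>  b b B B B A   (applied B -> B B)
  Step 8: b b B B B A  =>  b b b B B A   (applied B -> b)
  Step 9: b b b B B A  =>  b b b b B A   (applied B -> b)
  Step 10: b b b b B A  =>  b b b b B B A   (applied B -> B B)
  Step 11: b b b b B B A  =>  b b b b b B A   (applied B -> b)
  Step 12: b b b b b B A  =>  b b b b b b A   (applied B -> b)
  Step 13: b b b b b b A  =>  b b b b b b a   (applied A -> a)
Final yield: b b b b b b a
Total rewrite steps: 13

13


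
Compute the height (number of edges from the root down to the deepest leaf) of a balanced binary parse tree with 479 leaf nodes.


In a balanced binary tree with n leaves the deepest leaf is ceil(log2(n)) edges below the root.
log2(479) = 8.9039
ceil(8.9039) = 9
height (edges) = 9

9


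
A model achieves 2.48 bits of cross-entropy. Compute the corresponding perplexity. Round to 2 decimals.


Perplexity formula: PP = 2^H
H = 2.48
PP = 2^2.48
Decompose: 2^2.48 = 2^2 * 2^0.48
2^2 = 4, 2^0.48 ~ 1.3947437
PP ~ 4 * 1.3947437 = 5.5789748
Rounded to 2 decimals: 5.58

5.58


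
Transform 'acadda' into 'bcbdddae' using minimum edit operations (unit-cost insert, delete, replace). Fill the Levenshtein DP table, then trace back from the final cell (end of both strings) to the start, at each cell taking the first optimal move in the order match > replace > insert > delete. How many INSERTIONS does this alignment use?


Edit distance = 4. Backtracking from cell (6, 8) with preference match > replace > insert > delete,
then listing the resulting alignment 'acadda' -> 'bcbdddae' left to right:
  Step 1: replace a->b
  Step 2: keep 'c'
  Step 3: insert 'b' [insertion #1]
  Step 4: replace a->d
  Step 5: keep 'd'
  Step 6: keep 'd'
  Step 7: keep 'a'
  Step 8: insert 'e' [insertion #2]
Total insertions: 2

2


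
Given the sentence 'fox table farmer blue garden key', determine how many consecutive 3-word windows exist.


Word trigrams from [6] words:
  Trigram 1: (fox table farmer)
  Trigram 2: (table farmer blue)
  Trigram 3: (farmer blue garden)
  Trigram 4: (blue garden key)
Total word trigrams: 6 - 2 = 4

4


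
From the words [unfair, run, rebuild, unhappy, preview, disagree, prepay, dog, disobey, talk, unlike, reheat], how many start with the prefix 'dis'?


Checking each word for prefix 'dis':
  'unfair' -> no (count: 0)
  'run' -> no (count: 0)
  'rebuild' -> no (count: 0)
  'unhappy' -> no (count: 0)
  'preview' -> no (count: 0)
  'disagree' -> YES, starts with 'dis' (count: 1)
  'prepay' -> no (count: 1)
  'dog' -> no (count: 1)
  'disobey' -> YES, starts with 'dis' (count: 2)
  'talk' -> no (count: 2)
  'unlike' -> no (count: 2)
  'reheat' -> no (count: 2)
Total with prefix 'dis': 2

2


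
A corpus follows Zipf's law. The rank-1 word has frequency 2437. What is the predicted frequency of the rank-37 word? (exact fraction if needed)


Zipf's law: freq(rank) = f1 / rank
f1 = 2437, rank = 37
freq = 2437 / 37
GCD(2437, 37) = 1
Simplified: 2437/37

2437/37


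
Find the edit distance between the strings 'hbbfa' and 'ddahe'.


Building DP table for s1='hbbfa' (len 5) and s2='ddahe' (len 5):
       d  d  a  h  e
    0  1  2  3  4  5
  h 1  1  2  3  3  4
  b 2  2  2  3  4  4
  b 3  3  3  3  4  5
  f 4  4  4  4  4  5
  a 5  5  5  4  5  5
Edit distance = dp[5][5] = 5

5


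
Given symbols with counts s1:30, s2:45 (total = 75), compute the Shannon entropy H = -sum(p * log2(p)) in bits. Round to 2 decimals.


Computing entropy H = -sum(p_i * log2(p_i)):
  s1: p = 30/75 = 0.4000, -p*log2(p) = 0.5288
  s2: p = 45/75 = 0.6000, -p*log2(p) = 0.4422
H = sum of terms = 0.9710
Rounded to 2 decimals: 0.97

0.97


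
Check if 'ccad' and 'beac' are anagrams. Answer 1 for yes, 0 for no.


Sort characters of 'ccad': 'accd'
Sort characters of 'beac': 'abce'
Sorted forms differ -> they are NOT anagrams
Result: 0

0


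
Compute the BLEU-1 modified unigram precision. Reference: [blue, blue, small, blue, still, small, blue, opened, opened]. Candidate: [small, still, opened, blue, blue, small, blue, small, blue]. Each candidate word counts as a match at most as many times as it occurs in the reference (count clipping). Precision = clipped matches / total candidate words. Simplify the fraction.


Reference word counts: {'blue': 4, 'opened': 2, 'small': 2, 'still': 1}
Checking each candidate word (with clipping):
  'small' -> in reference (ref count 2, used 1/2) -> match (matches: 1)
  'still' -> in reference (ref count 1, used 1/1) -> match (matches: 2)
  'opened' -> in reference (ref count 2, used 1/2) -> match (matches: 3)
  'blue' -> in reference (ref count 4, used 1/4) -> match (matches: 4)
  'blue' -> in reference (ref count 4, used 2/4) -> match (matches: 5)
  'small' -> in reference (ref count 2, used 2/2) -> match (matches: 6)
  'blue' -> in reference (ref count 4, used 3/4) -> match (matches: 7)
  'small' -> ref count 2 already used up (2/2) -> clipped, no match (matches: 7)
  'blue' -> in reference (ref count 4, used 4/4) -> match (matches: 8)
Clipped matches: 8, Candidate length: 9
Precision = 8/9

8/9


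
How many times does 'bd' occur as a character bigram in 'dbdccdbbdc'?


Scanning 'dbdccdbbdc' for bigram 'bd':
  Position 0: 'db' -> no
  Position 1: 'bd' -> MATCH
  Position 2: 'dc' -> no
  Position 3: 'cc' -> no
  Position 4: 'cd' -> no
  Position 5: 'db' -> no
  Position 6: 'bb' -> no
  Position 7: 'bd' -> MATCH
  Position 8: 'dc' -> no
Total matches: 2

2


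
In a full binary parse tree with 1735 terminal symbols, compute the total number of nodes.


Leaf nodes (terminals): 1735
Internal nodes = n - 1 = 1735 - 1 = 1734
Total = leaves + internal = 1735 + 1734 = 3469

3469


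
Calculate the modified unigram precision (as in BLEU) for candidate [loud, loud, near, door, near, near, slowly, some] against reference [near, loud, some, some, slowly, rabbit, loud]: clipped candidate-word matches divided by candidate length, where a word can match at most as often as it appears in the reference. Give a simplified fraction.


Reference word counts: {'loud': 2, 'near': 1, 'rabbit': 1, 'slowly': 1, 'some': 2}
Checking each candidate word (with clipping):
  'loud' -> in reference (ref count 2, used 1/2) -> match (matches: 1)
  'loud' -> in reference (ref count 2, used 2/2) -> match (matches: 2)
  'near' -> in reference (ref count 1, used 1/1) -> match (matches: 3)
  'door' -> not in reference -> no match (matches: 3)
  'near' -> ref count 1 already used up (1/1) -> clipped, no match (matches: 3)
  'near' -> ref count 1 already used up (1/1) -> clipped, no match (matches: 3)
  'slowly' -> in reference (ref count 1, used 1/1) -> match (matches: 4)
  'some' -> in reference (ref count 2, used 1/2) -> match (matches: 5)
Clipped matches: 5, Candidate length: 8
Precision = 5/8

5/8


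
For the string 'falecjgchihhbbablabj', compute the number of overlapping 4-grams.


String 'falecjgchihhbbablabj' has length L = 20.
Number of overlapping n-grams = L - n + 1
Substituting: 20 - 4 + 1 = 17

17


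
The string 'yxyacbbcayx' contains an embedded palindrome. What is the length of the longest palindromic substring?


Scanning 'yxyacbbcayx' for palindromic substrings.
Substring at positions 1-10: 'xyacbbcayx'.
Check: reverse('xyacbbcayx') = 'xyacbbcayx' -> palindrome confirmed.
Neighbouring characters ('y' / '-') break symmetry, so it cannot extend further.
No longer palindromic substring exists; longest length = 10

10


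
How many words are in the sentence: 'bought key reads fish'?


Counting words by splitting on spaces:
  Word 1: 'bought'
  Word 2: 'key'
  Word 3: 'reads'
  Word 4: 'fish'
Total words: 4

4


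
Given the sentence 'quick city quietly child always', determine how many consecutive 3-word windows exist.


Word trigrams from [5] words:
  Trigram 1: (quick city quietly)
  Trigram 2: (city quietly child)
  Trigram 3: (quietly child always)
Total word trigrams: 5 - 2 = 3

3


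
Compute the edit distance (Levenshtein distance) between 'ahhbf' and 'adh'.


Building DP table for s1='ahhbf' (len 5) and s2='adh' (len 3):
       a  d  h
    0  1  2  3
  a 1  0  1  2
  h 2  1  1  1
  h 3  2  2  1
  b 4  3  3  2
  f 5  4  4  3
Edit distance = dp[5][3] = 3

3


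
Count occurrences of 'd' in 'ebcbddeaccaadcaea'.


Scanning 'ebcbddeaccaadcaea' for 'd':
  Position 4: 'd' -> MATCH (count: 1)
  Position 5: 'd' -> MATCH (count: 2)
  Position 12: 'd' -> MATCH (count: 3)
Total occurrences of 'd': 3

3


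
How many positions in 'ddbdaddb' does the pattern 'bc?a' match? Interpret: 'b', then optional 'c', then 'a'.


Pattern: bc?a means 'b', then optional 'c', then 'a'.
Scanning 'ddbdaddb' position-by-position:
  Pos 0: window 'ddb' -> no
  Pos 1: window 'dbd' -> no
  Pos 2: window 'bda' -> no
  Pos 3: window 'dad' -> no
  Pos 4: window 'add' -> no
  Pos 5: window 'ddb' -> no
  Pos 6: window 'db' -> no
  Pos 7: window 'b' -> no
Total matches: 0

0


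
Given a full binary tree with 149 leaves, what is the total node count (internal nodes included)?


Leaf nodes (terminals): 149
Internal nodes = n - 1 = 149 - 1 = 148
Total = leaves + internal = 149 + 148 = 297

297


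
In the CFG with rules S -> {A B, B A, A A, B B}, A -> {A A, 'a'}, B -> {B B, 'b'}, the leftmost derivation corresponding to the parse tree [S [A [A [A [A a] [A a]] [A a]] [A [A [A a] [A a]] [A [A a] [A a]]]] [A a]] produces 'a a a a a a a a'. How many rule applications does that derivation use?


Every bracketed nonterminal node [X ...] in the tree is produced by exactly one rule application.
Reading the tree off as a leftmost derivation:
  Step 1: S  =>  A A   (applied S -> A A)
  Step 2: A A  =>  A A A   (applied A -> A A)
  Step 3: A A A  =>  A A A A   (applied A -> A A)
  Step 4: A A A A  =>  A A A A A   (applied A -> A A)
  Step 5: A A A A A  =>  a A A A A   (applied A -> a)
  Step 6: a A A A A  =>  a a A A A   (applied A -> a)
  Step 7: a a A A A  =>  a a a A A   (applied A -> a)
  Step 8: a a a A A  =>  a a a A A A   (applied A -> A A)
  Step 9: a a a A A A  =>  a a a A A A A   (applied A -> A A)
  Step 10: a a a A A A A  =>  a a a a A A A   (applied A -> a)
  Step 11: a a a a A A A  =>  a a a a a A A   (applied A -> a)
  Step 12: a a a a a A A  =>  a a a a a A A A   (applied A -> A A)
  Step 13: a a a a a A A A  =>  a a a a a a A A   (applied A -> a)
  Step 14: a a a a a a A A  =>  a a a a a a a A   (applied A -> a)
  Step 15: a a a a a a a A  =>  a a a a a a a a   (applied A -> a)
Final yield: a a a a a a a a
Total rewrite steps: 15

15


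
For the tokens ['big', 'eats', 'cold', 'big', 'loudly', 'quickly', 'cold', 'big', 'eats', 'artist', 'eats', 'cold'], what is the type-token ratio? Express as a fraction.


Tokens: 12
Unique types: ('artist', 'big', 'cold', 'eats', 'loudly', 'quickly') = 6
TTR = 6/12
Simplify: divide both by 6 -> 1/2
TTR = 1/2

1/2


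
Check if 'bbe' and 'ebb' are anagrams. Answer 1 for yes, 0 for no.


Sort characters of 'bbe': 'bbe'
Sort characters of 'ebb': 'bbe'
Sorted forms match -> they ARE anagrams
Result: 1

1


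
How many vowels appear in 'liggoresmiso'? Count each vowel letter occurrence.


Scanning each character of 'liggoresmiso':
  Position 1: 'l' -> consonant (running count: 0)
  Position 2: 'i' -> vowel (running count: 1)
  Position 3: 'g' -> consonant (running count: 1)
  Position 4: 'g' -> consonant (running count: 1)
  Position 5: 'o' -> vowel (running count: 2)
  Position 6: 'r' -> consonant (running count: 2)
  Position 7: 'e' -> vowel (running count: 3)
  Position 8: 's' -> consonant (running count: 3)
  Position 9: 'm' -> consonant (running count: 3)
  Position 10: 'i' -> vowel (running count: 4)
  Position 11: 's' -> consonant (running count: 4)
  Position 12: 'o' -> vowel (running count: 5)
Total vowels: 5

5


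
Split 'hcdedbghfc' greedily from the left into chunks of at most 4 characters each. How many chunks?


'hcdedbghfc' has 10 characters.
Chunking with max size 4:
  Chunk 1: 'hcde' (positions 0-3)
  Chunk 2: 'dbgh' (positions 4-7)
  Chunk 3: 'fc' (positions 8-9)
Total chunks: ceil(10 / 4) = 3

3


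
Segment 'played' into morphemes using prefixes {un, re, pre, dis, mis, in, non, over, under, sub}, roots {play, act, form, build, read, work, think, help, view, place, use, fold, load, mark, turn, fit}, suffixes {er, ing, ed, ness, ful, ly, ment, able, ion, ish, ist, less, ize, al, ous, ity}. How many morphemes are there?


Segmenting 'played' against the inventory:
  'play' -> root (morpheme 1)
  'ed' -> suffix (morpheme 2)
Total morphemes: 2

2


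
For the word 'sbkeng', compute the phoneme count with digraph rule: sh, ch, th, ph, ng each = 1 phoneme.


Parsing 'sbkeng' greedily, digraphs first:
  's' -> consonant phoneme (phonemes so far: 1)
  'b' -> consonant phoneme (phonemes so far: 2)
  'k' -> consonant phoneme (phonemes so far: 3)
  'e' -> vowel phoneme (phonemes so far: 4)
  'ng' -> digraph (1 consonant phoneme) (phonemes so far: 5)
Total phonemes: 5

5


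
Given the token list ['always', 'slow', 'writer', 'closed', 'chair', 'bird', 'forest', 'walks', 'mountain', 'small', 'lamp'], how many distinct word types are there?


Listing all tokens and tracking unique types:
  Token 1: 'always' -> NEW (unique so far: 1)
  Token 2: 'slow' -> NEW (unique so far: 2)
  Token 3: 'writer' -> NEW (unique so far: 3)
  Token 4: 'closed' -> NEW (unique so far: 4)
  Token 5: 'chair' -> NEW (unique so far: 5)
  Token 6: 'bird' -> NEW (unique so far: 6)
  Token 7: 'forest' -> NEW (unique so far: 7)
  Token 8: 'walks' -> NEW (unique so far: 8)
  Token 9: 'mountain' -> NEW (unique so far: 9)
  Token 10: 'small' -> NEW (unique so far: 10)
  Token 11: 'lamp' -> NEW (unique so far: 11)
Unique types: ('always', 'bird', 'chair', 'closed', 'forest', 'lamp', 'mountain', 'slow', 'small', 'walks', 'writer')
Vocabulary size: 11

11


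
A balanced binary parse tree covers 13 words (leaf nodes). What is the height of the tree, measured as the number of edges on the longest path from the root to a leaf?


In a balanced binary tree with n leaves the deepest leaf is ceil(log2(n)) edges below the root.
log2(13) = 3.7004
ceil(3.7004) = 4
height (edges) = 4

4


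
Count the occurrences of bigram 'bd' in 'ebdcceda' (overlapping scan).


Scanning 'ebdcceda' for bigram 'bd':
  Position 0: 'eb' -> no
  Position 1: 'bd' -> MATCH
  Position 2: 'dc' -> no
  Position 3: 'cc' -> no
  Position 4: 'ce' -> no
  Position 5: 'ed' -> no
  Position 6: 'da' -> no
Total matches: 1

1


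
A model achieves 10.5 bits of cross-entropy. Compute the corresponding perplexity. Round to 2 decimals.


Perplexity formula: PP = 2^H
H = 10.5
PP = 2^10.5
Decompose: 2^10.5 = 2^10 * 2^0.5 = 2^10 * sqrt(2)
2^10 = 1024, sqrt(2) ~ 1.4142136
PP ~ 1024 * 1.4142136 = 1448.1547264
Rounded to 2 decimals: 1448.15

1448.15


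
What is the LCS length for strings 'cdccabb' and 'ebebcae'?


DP table for LCS of 'cdccabb' and 'ebebcae':
       e  b  e  b  c  a  e
    0  0  0  0  0  0  0  0
  c 0  0  0  0  0  1  1  1
  d 0  0  0  0  0  1  1  1
  c 0  0  0  0  0  1  1  1
  c 0  0  0  0  0  1  1  1
  a 0  0  0  0  0  1  2  2
  b 0  0  1  1  1  1  2  2
  b 0  0  1  1  2  2  2  2
LCS: 'ca'
LCS length = 2

2


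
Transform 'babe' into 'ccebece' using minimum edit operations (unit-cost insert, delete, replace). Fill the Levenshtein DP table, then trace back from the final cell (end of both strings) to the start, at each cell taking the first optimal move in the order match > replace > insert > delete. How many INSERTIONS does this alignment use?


Edit distance = 5. Backtracking from cell (4, 7) with preference match > replace > insert > delete,
then listing the resulting alignment 'babe' -> 'ccebece' left to right:
  Step 1: insert 'c' [insertion #1]
  Step 2: insert 'c' [insertion #2]
  Step 3: insert 'e' [insertion #3]
  Step 4: keep 'b'
  Step 5: replace a->e
  Step 6: replace b->c
  Step 7: keep 'e'
Total insertions: 3

3


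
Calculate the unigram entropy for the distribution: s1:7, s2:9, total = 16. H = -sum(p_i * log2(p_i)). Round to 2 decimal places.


Computing entropy H = -sum(p_i * log2(p_i)):
  s1: p = 7/16 = 0.4375, -p*log2(p) = 0.5218
  s2: p = 9/16 = 0.5625, -p*log2(p) = 0.4669
H = sum of terms = 0.9887
Rounded to 2 decimals: 0.99

0.99


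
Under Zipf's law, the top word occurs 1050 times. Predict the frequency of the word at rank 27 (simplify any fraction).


Zipf's law: freq(rank) = f1 / rank
f1 = 1050, rank = 27
freq = 1050 / 27
GCD(1050, 27) = 3
Simplified: 350/9

350/9


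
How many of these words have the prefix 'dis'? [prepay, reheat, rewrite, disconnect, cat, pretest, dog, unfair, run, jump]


Checking each word for prefix 'dis':
  'prepay' -> no (count: 0)
  'reheat' -> no (count: 0)
  'rewrite' -> no (count: 0)
  'disconnect' -> YES, starts with 'dis' (count: 1)
  'cat' -> no (count: 1)
  'pretest' -> no (count: 1)
  'dog' -> no (count: 1)
  'unfair' -> no (count: 1)
  'run' -> no (count: 1)
  'jump' -> no (count: 1)
Total with prefix 'dis': 1

1


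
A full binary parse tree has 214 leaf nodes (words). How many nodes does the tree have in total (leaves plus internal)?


Leaf nodes (terminals): 214
Internal nodes = n - 1 = 214 - 1 = 213
Total = leaves + internal = 214 + 213 = 427

427


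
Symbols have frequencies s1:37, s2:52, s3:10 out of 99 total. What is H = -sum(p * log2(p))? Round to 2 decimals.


Computing entropy H = -sum(p_i * log2(p_i)):
  s1: p = 37/99 = 0.3737, -p*log2(p) = 0.5307
  s2: p = 52/99 = 0.5253, -p*log2(p) = 0.4879
  s3: p = 10/99 = 0.1010, -p*log2(p) = 0.3341
H = sum of terms = 1.3527
Rounded to 2 decimals: 1.35

1.35


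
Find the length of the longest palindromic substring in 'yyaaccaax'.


Scanning 'yyaaccaax' for palindromic substrings.
Substring at positions 2-7: 'aaccaa'.
Check: reverse('aaccaa') = 'aaccaa' -> palindrome confirmed.
Neighbouring characters ('y' / 'x') break symmetry, so it cannot extend further.
No longer palindromic substring exists; longest length = 6

6


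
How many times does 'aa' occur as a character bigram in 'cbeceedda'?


Scanning 'cbeceedda' for bigram 'aa':
  Position 0: 'cb' -> no
  Position 1: 'be' -> no
  Position 2: 'ec' -> no
  Position 3: 'ce' -> no
  Position 4: 'ee' -> no
  Position 5: 'ed' -> no
  Position 6: 'dd' -> no
  Position 7: 'da' -> no
Total matches: 0

0


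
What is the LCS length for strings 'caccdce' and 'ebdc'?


DP table for LCS of 'caccdce' and 'ebdc':
       e  b  d  c
    0  0  0  0  0
  c 0  0  0  0  1
  a 0  0  0  0  1
  c 0  0  0  0  1
  c 0  0  0  0  1
  d 0  0  0  1  1
  c 0  0  0  1  2
  e 0  1  1  1  2
LCS: 'dc'
LCS length = 2

2


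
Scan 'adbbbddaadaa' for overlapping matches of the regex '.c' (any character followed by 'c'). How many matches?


Pattern: .c means any character followed by 'c'.
Scanning 'adbbbddaadaa' position-by-position:
  Pos 0: window 'ad' -> no
  Pos 1: window 'db' -> no
  Pos 2: window 'bb' -> no
  Pos 3: window 'bb' -> no
  Pos 4: window 'bd' -> no
  Pos 5: window 'dd' -> no
  Pos 6: window 'da' -> no
  Pos 7: window 'aa' -> no
  Pos 8: window 'ad' -> no
  Pos 9: window 'da' -> no
  Pos 10: window 'aa' -> no
  Pos 11: window 'a' -> no
Total matches: 0

0


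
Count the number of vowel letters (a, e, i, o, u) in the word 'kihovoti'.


Scanning each character of 'kihovoti':
  Position 1: 'k' -> consonant (running count: 0)
  Position 2: 'i' -> vowel (running count: 1)
  Position 3: 'h' -> consonant (running count: 1)
  Position 4: 'o' -> vowel (running count: 2)
  Position 5: 'v' -> consonant (running count: 2)
  Position 6: 'o' -> vowel (running count: 3)
  Position 7: 't' -> consonant (running count: 3)
  Position 8: 'i' -> vowel (running count: 4)
Total vowels: 4

4


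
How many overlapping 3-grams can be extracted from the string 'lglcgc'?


String 'lglcgc' has length L = 6.
Number of overlapping n-grams = L - n + 1
Substituting: 6 - 3 + 1 = 4

4


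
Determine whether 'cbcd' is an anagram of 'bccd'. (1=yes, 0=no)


Sort characters of 'cbcd': 'bccd'
Sort characters of 'bccd': 'bccd'
Sorted forms match -> they ARE anagrams
Result: 1

1


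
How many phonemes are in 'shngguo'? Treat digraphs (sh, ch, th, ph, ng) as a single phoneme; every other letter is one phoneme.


Parsing 'shngguo' greedily, digraphs first:
  'sh' -> digraph (1 consonant phoneme) (phonemes so far: 1)
  'ng' -> digraph (1 consonant phoneme) (phonemes so far: 2)
  'g' -> consonant phoneme (phonemes so far: 3)
  'u' -> vowel phoneme (phonemes so far: 4)
  'o' -> vowel phoneme (phonemes so far: 5)
Total phonemes: 5

5


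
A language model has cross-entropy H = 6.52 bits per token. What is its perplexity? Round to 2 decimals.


Perplexity formula: PP = 2^H
H = 6.52
PP = 2^6.52
Decompose: 2^6.52 = 2^6 * 2^0.52
2^6 = 64, 2^0.52 ~ 1.4339552
PP ~ 64 * 1.4339552 = 91.7731328
Rounded to 2 decimals: 91.77

91.77


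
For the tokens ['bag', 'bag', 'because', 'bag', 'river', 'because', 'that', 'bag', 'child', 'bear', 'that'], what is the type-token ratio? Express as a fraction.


Tokens: 11
Unique types: ('bag', 'bear', 'because', 'child', 'river', 'that') = 6
TTR = 6/11
Already in lowest terms.

6/11


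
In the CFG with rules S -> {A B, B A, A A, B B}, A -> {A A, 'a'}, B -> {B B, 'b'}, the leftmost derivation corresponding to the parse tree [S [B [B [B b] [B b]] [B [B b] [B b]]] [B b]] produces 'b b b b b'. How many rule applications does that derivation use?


Every bracketed nonterminal node [X ...] in the tree is produced by exactly one rule application.
Reading the tree off as a leftmost derivation:
  Step 1: S  =>  B B   (applied S -> B B)
  Step 2: B B  =>  B B B   (applied B -> B B)
  Step 3: B B B  =>  B B B B   (applied B -> B B)
  Step 4: B B B B  =>  b B B B   (applied B -> b)
  Step 5: b B B B  =>  b b B B   (applied B -> b)
  Step 6: b b B B  =>  b b B B B   (applied B -> B B)
  Step 7: b b B B B  =>  b b b B B   (applied B -> b)
  Step 8: b b b B B  =>  b b b b B   (applied B -> b)
  Step 9: b b b b B  =>  b b b b b   (applied B -> b)
Final yield: b b b b b
Total rewrite steps: 9

9


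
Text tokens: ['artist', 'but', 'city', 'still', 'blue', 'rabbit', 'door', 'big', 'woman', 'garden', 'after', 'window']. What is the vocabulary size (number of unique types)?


Listing all tokens and tracking unique types:
  Token 1: 'artist' -> NEW (unique so far: 1)
  Token 2: 'but' -> NEW (unique so far: 2)
  Token 3: 'city' -> NEW (unique so far: 3)
  Token 4: 'still' -> NEW (unique so far: 4)
  Token 5: 'blue' -> NEW (unique so far: 5)
  Token 6: 'rabbit' -> NEW (unique so far: 6)
  Token 7: 'door' -> NEW (unique so far: 7)
  Token 8: 'big' -> NEW (unique so far: 8)
  Token 9: 'woman' -> NEW (unique so far: 9)
  Token 10: 'garden' -> NEW (unique so far: 10)
  Token 11: 'after' -> NEW (unique so far: 11)
  Token 12: 'window' -> NEW (unique so far: 12)
Unique types: ('after', 'artist', 'big', 'blue', 'but', 'city', 'door', 'garden', 'rabbit', 'still', 'window', 'woman')
Vocabulary size: 12

12


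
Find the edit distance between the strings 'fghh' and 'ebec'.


Building DP table for s1='fghh' (len 4) and s2='ebec' (len 4):
       e  b  e  c
    0  1  2  3  4
  f 1  1  2  3  4
  g 2  2  2  3  4
  h 3  3  3  3  4
  h 4  4  4  4  4
Edit distance = dp[4][4] = 4

4


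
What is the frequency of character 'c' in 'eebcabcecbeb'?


Scanning 'eebcabcecbeb' for 'c':
  Position 3: 'c' -> MATCH (count: 1)
  Position 6: 'c' -> MATCH (count: 2)
  Position 8: 'c' -> MATCH (count: 3)
Total occurrences of 'c': 3

3


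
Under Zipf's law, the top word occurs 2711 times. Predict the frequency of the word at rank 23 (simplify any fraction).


Zipf's law: freq(rank) = f1 / rank
f1 = 2711, rank = 23
freq = 2711 / 23
GCD(2711, 23) = 1
Simplified: 2711/23

2711/23


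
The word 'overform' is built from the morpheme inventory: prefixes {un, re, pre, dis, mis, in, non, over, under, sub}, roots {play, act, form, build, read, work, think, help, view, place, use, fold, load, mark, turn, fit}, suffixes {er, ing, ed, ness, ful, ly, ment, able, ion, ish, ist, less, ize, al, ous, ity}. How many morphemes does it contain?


Segmenting 'overform' against the inventory:
  'over' -> prefix (morpheme 1)
  'form' -> root (morpheme 2)
Total morphemes: 2

2


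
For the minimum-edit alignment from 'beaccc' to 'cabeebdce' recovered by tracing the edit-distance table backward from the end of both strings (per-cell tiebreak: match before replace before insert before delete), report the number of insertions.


Edit distance = 6. Backtracking from cell (6, 9) with preference match > replace > insert > delete,
then listing the resulting alignment 'beaccc' -> 'cabeebdce' left to right:
  Step 1: insert 'c' [insertion #1]
  Step 2: insert 'a' [insertion #2]
  Step 3: keep 'b'
  Step 4: insert 'e' [insertion #3]
  Step 5: keep 'e'
  Step 6: replace a->b
  Step 7: replace c->d
  Step 8: keep 'c'
  Step 9: replace c->e
Total insertions: 3

3


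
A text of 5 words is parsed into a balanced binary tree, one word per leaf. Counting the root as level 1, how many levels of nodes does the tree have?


In a balanced binary tree with n leaves the deepest leaf is ceil(log2(n)) edges below the root,
so counting node levels inclusive of root and leaves gives ceil(log2(n)) + 1 levels.
log2(5) = 2.3219
ceil(2.3219) = 3
levels = 3 + 1 = 4

4


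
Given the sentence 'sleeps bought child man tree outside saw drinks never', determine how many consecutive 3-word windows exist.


Word trigrams from [9] words:
  Trigram 1: (sleeps bought child)
  Trigram 2: (bought child man)
  Trigram 3: (child man tree)
  Trigram 4: (man tree outside)
  Trigram 5: (tree outside saw)
  Trigram 6: (outside saw drinks)
  Trigram 7: (saw drinks never)
Total word trigrams: 9 - 2 = 7

7


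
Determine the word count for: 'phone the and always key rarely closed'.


Counting words by splitting on spaces:
  Word 1: 'phone'
  Word 2: 'the'
  Word 3: 'and'
  Word 4: 'always'
  Word 5: 'key'
  Word 6: 'rarely'
  Word 7: 'closed'
Total words: 7

7


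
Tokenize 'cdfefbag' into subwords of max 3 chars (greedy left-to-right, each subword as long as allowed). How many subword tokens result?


'cdfefbag' has 8 characters.
Chunking with max size 3:
  Chunk 1: 'cdf' (positions 0-2)
  Chunk 2: 'efb' (positions 3-5)
  Chunk 3: 'ag' (positions 6-7)
Total chunks: ceil(8 / 3) = 3

3


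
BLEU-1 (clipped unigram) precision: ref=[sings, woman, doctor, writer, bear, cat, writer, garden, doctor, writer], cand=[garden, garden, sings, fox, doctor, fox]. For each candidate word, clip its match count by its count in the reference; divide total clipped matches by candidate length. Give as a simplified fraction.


Reference word counts: {'bear': 1, 'cat': 1, 'doctor': 2, 'garden': 1, 'sings': 1, 'woman': 1, 'writer': 3}
Checking each candidate word (with clipping):
  'garden' -> in reference (ref count 1, used 1/1) -> match (matches: 1)
  'garden' -> ref count 1 already used up (1/1) -> clipped, no match (matches: 1)
  'sings' -> in reference (ref count 1, used 1/1) -> match (matches: 2)
  'fox' -> not in reference -> no match (matches: 2)
  'doctor' -> in reference (ref count 2, used 1/2) -> match (matches: 3)
  'fox' -> not in reference -> no match (matches: 3)
Clipped matches: 3, Candidate length: 6
Precision = 3/6 = 1/2

1/2


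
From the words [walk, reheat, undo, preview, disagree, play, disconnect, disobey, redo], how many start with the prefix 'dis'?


Checking each word for prefix 'dis':
  'walk' -> no (count: 0)
  'reheat' -> no (count: 0)
  'undo' -> no (count: 0)
  'preview' -> no (count: 0)
  'disagree' -> YES, starts with 'dis' (count: 1)
  'play' -> no (count: 1)
  'disconnect' -> YES, starts with 'dis' (count: 2)
  'disobey' -> YES, starts with 'dis' (count: 3)
  'redo' -> no (count: 3)
Total with prefix 'dis': 3

3


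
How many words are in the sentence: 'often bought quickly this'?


Counting words by splitting on spaces:
  Word 1: 'often'
  Word 2: 'bought'
  Word 3: 'quickly'
  Word 4: 'this'
Total words: 4

4


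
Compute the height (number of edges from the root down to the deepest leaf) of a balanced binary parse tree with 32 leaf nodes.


In a balanced binary tree with n leaves the deepest leaf is ceil(log2(n)) edges below the root.
log2(32) = 5.0000
ceil(5.0000) = 5
height (edges) = 5

5


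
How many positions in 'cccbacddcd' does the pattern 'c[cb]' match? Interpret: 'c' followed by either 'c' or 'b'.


Pattern: c[cb] means 'c' followed by either 'c' or 'b'.
Scanning 'cccbacddcd' position-by-position:
  Pos 0: window 'cc' -> MATCH
  Pos 1: window 'cc' -> MATCH
  Pos 2: window 'cb' -> MATCH
  Pos 3: window 'ba' -> no
  Pos 4: window 'ac' -> no
  Pos 5: window 'cd' -> no
  Pos 6: window 'dd' -> no
  Pos 7: window 'dc' -> no
  Pos 8: window 'cd' -> no
  Pos 9: window 'd' -> no
Total matches: 3

3


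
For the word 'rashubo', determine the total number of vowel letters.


Scanning each character of 'rashubo':
  Position 1: 'r' -> consonant (running count: 0)
  Position 2: 'a' -> vowel (running count: 1)
  Position 3: 's' -> consonant (running count: 1)
  Position 4: 'h' -> consonant (running count: 1)
  Position 5: 'u' -> vowel (running count: 2)
  Position 6: 'b' -> consonant (running count: 2)
  Position 7: 'o' -> vowel (running count: 3)
Total vowels: 3

3
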